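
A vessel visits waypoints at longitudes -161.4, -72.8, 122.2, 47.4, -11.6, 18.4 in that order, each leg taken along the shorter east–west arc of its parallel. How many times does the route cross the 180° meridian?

1

Leg 1: -161.4° → -72.8°, shortest Δλ = 88.6° (east) — does not cross 180°.
Leg 2: -72.8° → +122.2°, shortest Δλ = -165.0° (west) — crosses 180°.
Leg 3: +122.2° → +47.4°, shortest Δλ = -74.8° (west) — does not cross 180°.
Leg 4: +47.4° → -11.6°, shortest Δλ = -59.0° (west) — does not cross 180°.
Leg 5: -11.6° → +18.4°, shortest Δλ = 30.0° (east) — does not cross 180°.
Total crossings: 1.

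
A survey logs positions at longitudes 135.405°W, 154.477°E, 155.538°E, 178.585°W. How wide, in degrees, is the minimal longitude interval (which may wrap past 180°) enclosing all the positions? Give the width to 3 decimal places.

Sort the longitudes: -178.585°, -135.405°, +154.477°, +155.538°.
Eastward gaps between consecutive values (wrapping around): 43.180°, 289.882°, 1.061°, 25.877°.
Largest gap = 289.882° ⇒ minimal covering band is its complement: 360° − 289.882° = 70.118°.
Band runs from +154.477° eastward to -135.405°, crossing the antimeridian.

70.118°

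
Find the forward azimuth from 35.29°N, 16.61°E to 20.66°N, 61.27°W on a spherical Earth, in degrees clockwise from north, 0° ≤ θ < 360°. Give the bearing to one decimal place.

Δλ = -61.27 − 16.61 = -77.88°.
θ = atan2( sin Δλ · cos φ₂ , cos φ₁ · sin φ₂ − sin φ₁ · cos φ₂ · cos Δλ )
  = atan2(-0.91483, 0.17449) = -79.201° → normalised to [0°, 360°): 280.799°.

280.8°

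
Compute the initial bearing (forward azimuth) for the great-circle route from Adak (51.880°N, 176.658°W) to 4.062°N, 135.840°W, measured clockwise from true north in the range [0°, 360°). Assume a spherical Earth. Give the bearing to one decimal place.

Δλ = -135.840 − -176.658 = 40.818°.
θ = atan2( sin Δλ · cos φ₂ , cos φ₁ · sin φ₂ − sin φ₁ · cos φ₂ · cos Δλ )
  = atan2(0.65202, -0.55016) = 130.157° → normalised to [0°, 360°): 130.157°.

130.2°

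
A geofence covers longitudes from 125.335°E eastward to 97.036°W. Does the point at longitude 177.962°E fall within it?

Band width going east from +125.335° to -97.036°: ((-97.036 − 125.335) mod 360) = 137.629°.
Offset of +177.962° east of the west edge: ((177.962 − 125.335) mod 360) = 52.627°.
52.627° ≤ 137.629° ⇒ inside.

Yes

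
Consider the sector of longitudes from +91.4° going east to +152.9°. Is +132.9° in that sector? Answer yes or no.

Band width going east from +91.4° to +152.9°: ((152.9 − 91.4) mod 360) = 61.5°.
Offset of +132.9° east of the west edge: ((132.9 − 91.4) mod 360) = 41.5°.
41.5° ≤ 61.5° ⇒ inside.

Yes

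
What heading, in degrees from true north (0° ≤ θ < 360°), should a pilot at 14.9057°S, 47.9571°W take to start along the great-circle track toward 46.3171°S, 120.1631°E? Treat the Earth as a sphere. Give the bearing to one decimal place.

170.7°

Δλ = 120.1631 − -47.9571 = 168.1202°.
θ = atan2( sin Δλ · cos φ₂ , cos φ₁ · sin φ₂ − sin φ₁ · cos φ₂ · cos Δλ )
  = atan2(0.14218, -0.87269) = 170.747° → normalised to [0°, 360°): 170.747°.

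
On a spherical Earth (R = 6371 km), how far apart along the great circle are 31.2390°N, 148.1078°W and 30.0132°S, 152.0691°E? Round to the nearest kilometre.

9288 km

Δλ = 152.0691 − -148.1078 = 300.1769°; wrapped into (−180°, 180°]: -59.8231°.
Δφ = -30.0132 − 31.2390 = -61.2522°.
a = sin²(Δφ/2) + cos φ₁ · cos φ₂ · sin²(Δλ/2) = 0.443624.
c = 2·atan2(√a, √(1−a)) = 1.45780 rad → d = 6371·c ≈ 9287.67 km.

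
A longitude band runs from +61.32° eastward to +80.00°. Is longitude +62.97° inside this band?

Band width going east from +61.32° to +80.00°: ((80.00 − 61.32) mod 360) = 18.68°.
Offset of +62.97° east of the west edge: ((62.97 − 61.32) mod 360) = 1.65°.
1.65° ≤ 18.68° ⇒ inside.

Yes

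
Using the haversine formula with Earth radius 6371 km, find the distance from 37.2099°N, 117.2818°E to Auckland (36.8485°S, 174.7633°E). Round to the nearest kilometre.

10135 km

Δλ = 174.7633 − 117.2818 = 57.4815°.
Δφ = -36.8485 − 37.2099 = -74.0584°.
a = sin²(Δφ/2) + cos φ₁ · cos φ₂ · sin²(Δλ/2) = 0.510028.
c = 2·atan2(√a, √(1−a)) = 1.59085 rad → d = 6371·c ≈ 10135.33 km.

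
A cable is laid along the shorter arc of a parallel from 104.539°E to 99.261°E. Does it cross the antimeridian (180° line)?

Signed shortest Δλ = ((99.261 − 104.539 + 180) mod 360) − 180 = -5.278°.
Going west by 5.278° from +104.539° reaches +99.261° without touching 180°.

No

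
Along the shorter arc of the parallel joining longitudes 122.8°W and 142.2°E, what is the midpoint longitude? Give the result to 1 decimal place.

170.3°W

Signed shortest Δλ from -122.8° to +142.2° is -95.0°.
Midpoint longitude = -122.8° + (-95.0°)/2 = -122.8° − 47.5° = -170.3°.
(The naïve average (-122.8 + +142.2)/2 = 9.7° is on the wrong side of the globe.)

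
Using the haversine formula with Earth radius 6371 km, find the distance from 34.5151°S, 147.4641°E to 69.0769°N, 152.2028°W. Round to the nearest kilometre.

12516 km

Δλ = -152.2028 − 147.4641 = -299.6669°; wrapped into (−180°, 180°]: 60.3331°.
Δφ = 69.0769 − -34.5151 = 103.5920°.
a = sin²(Δφ/2) + cos φ₁ · cos φ₂ · sin²(Δλ/2) = 0.691809.
c = 2·atan2(√a, √(1−a)) = 1.96451 rad → d = 6371·c ≈ 12515.87 km.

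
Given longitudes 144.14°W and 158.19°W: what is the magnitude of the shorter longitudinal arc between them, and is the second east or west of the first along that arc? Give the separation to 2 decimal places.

14.05° west

Raw difference: -158.19 − -144.14 = -14.05°.
Normalise into (−180°, 180°]: -14.05° stays -14.05°.
Negative ⇒ the second point lies to the west; separation 14.05°.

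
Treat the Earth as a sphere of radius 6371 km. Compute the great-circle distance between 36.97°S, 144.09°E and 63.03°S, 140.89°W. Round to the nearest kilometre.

Δλ = -140.89 − 144.09 = -284.98°; wrapped into (−180°, 180°]: 75.02°.
Δφ = -63.03 − -36.97 = -26.06°.
a = sin²(Δφ/2) + cos φ₁ · cos φ₂ · sin²(Δλ/2) = 0.185175.
c = 2·atan2(√a, √(1−a)) = 0.88969 rad → d = 6371·c ≈ 5668.23 km.

5668 km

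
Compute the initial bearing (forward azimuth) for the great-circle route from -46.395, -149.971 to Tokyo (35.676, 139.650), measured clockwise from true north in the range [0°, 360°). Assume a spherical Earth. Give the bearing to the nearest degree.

308°

Δλ = 139.650 − -149.971 = 289.621°; wrapped into (−180°, 180°]: -70.379°.
θ = atan2( sin Δλ · cos φ₂ , cos φ₁ · sin φ₂ − sin φ₁ · cos φ₂ · cos Δλ )
  = atan2(-0.76516, 0.59974) = -51.910° → normalised to [0°, 360°): 308.090°.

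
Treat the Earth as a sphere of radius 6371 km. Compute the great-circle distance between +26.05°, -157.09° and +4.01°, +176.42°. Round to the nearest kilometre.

Δλ = 176.42 − -157.09 = 333.51°; wrapped into (−180°, 180°]: -26.49°.
Δφ = 4.01 − 26.05 = -22.04°.
a = sin²(Δφ/2) + cos φ₁ · cos φ₂ · sin²(Δλ/2) = 0.083585.
c = 2·atan2(√a, √(1−a)) = 0.58659 rad → d = 6371·c ≈ 3737.19 km.

3737 km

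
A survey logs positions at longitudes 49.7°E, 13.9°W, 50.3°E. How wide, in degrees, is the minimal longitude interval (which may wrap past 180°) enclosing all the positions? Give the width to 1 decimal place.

64.2°

Sort the longitudes: -13.9°, +49.7°, +50.3°.
Eastward gaps between consecutive values (wrapping around): 63.6°, 0.6°, 295.8°.
Largest gap = 295.8° ⇒ minimal covering band is its complement: 360° − 295.8° = 64.2°.
Band runs from -13.9° eastward to +50.3°.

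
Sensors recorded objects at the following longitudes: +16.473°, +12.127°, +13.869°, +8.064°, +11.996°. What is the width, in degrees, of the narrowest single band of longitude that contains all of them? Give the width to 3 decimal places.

Sort the longitudes: +8.064°, +11.996°, +12.127°, +13.869°, +16.473°.
Eastward gaps between consecutive values (wrapping around): 3.932°, 0.131°, 1.742°, 2.604°, 351.591°.
Largest gap = 351.591° ⇒ minimal covering band is its complement: 360° − 351.591° = 8.409°.
Band runs from +8.064° eastward to +16.473°.

8.409°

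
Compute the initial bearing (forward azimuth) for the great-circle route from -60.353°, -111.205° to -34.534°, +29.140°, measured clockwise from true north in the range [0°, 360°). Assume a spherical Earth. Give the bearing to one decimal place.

147.7°

Δλ = 29.140 − -111.205 = 140.345°.
θ = atan2( sin Δλ · cos φ₂ , cos φ₁ · sin φ₂ − sin φ₁ · cos φ₂ · cos Δλ )
  = atan2(0.52571, -0.83163) = 147.701° → normalised to [0°, 360°): 147.701°.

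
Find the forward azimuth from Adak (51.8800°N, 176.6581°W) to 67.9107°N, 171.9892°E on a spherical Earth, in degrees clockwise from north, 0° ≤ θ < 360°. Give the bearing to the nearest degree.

345°

Δλ = 171.9892 − -176.6581 = 348.6473°; wrapped into (−180°, 180°]: -11.3527°.
θ = atan2( sin Δλ · cos φ₂ , cos φ₁ · sin φ₂ − sin φ₁ · cos φ₂ · cos Δλ )
  = atan2(-0.07402, 0.28194) = -14.711° → normalised to [0°, 360°): 345.289°.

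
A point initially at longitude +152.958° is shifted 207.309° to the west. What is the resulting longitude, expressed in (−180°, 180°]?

Start at +152.958°; shift −207.309° → -54.351°.
-54.351° already lies in (−180°, 180°].

-54.351°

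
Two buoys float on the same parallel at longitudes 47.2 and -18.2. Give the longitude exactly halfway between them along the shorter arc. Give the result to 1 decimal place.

+14.5°

Signed shortest Δλ from +47.2° to -18.2° is -65.4°.
Midpoint longitude = +47.2° + (-65.4°)/2 = +47.2° − 32.7° = +14.5°.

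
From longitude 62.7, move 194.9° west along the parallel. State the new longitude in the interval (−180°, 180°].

-132.2°

Start at +62.7°; shift −194.9° → -132.2°.
-132.2° already lies in (−180°, 180°].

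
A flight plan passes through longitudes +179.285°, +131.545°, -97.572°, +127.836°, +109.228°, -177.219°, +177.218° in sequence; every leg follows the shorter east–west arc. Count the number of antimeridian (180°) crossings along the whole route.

4

Leg 1: +179.285° → +131.545°, shortest Δλ = -47.74° (west) — does not cross 180°.
Leg 2: +131.545° → -97.572°, shortest Δλ = 130.883° (east) — crosses 180°.
Leg 3: -97.572° → +127.836°, shortest Δλ = -134.592° (west) — crosses 180°.
Leg 4: +127.836° → +109.228°, shortest Δλ = -18.608° (west) — does not cross 180°.
Leg 5: +109.228° → -177.219°, shortest Δλ = 73.553° (east) — crosses 180°.
Leg 6: -177.219° → +177.218°, shortest Δλ = -5.563° (west) — crosses 180°.
Total crossings: 4.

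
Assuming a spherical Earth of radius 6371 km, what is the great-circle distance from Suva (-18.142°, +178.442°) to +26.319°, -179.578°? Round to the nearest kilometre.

Δλ = -179.578 − 178.442 = -358.020°; wrapped into (−180°, 180°]: 1.980°.
Δφ = 26.319 − -18.142 = 44.461°.
a = sin²(Δφ/2) + cos φ₁ · cos φ₂ · sin²(Δλ/2) = 0.143391.
c = 2·atan2(√a, √(1−a)) = 0.77672 rad → d = 6371·c ≈ 4948.46 km.

4948 km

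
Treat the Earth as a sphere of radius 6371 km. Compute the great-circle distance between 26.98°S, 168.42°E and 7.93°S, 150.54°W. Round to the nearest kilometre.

Δλ = -150.54 − 168.42 = -318.96°; wrapped into (−180°, 180°]: 41.04°.
Δφ = -7.93 − -26.98 = 19.05°.
a = sin²(Δφ/2) + cos φ₁ · cos φ₂ · sin²(Δλ/2) = 0.135837.
c = 2·atan2(√a, √(1−a)) = 0.75492 rad → d = 6371·c ≈ 4809.60 km.

4810 km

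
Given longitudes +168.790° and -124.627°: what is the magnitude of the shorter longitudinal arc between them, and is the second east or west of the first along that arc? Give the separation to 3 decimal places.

Raw difference: -124.627 − 168.790 = -293.417°.
Normalise into (−180°, 180°]: -293.417° + 360° = 66.583°.
Positive ⇒ the second point lies to the east; separation 66.583°.

66.583° east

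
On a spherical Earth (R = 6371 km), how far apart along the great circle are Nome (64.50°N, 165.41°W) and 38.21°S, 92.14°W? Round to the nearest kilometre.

13059 km

Δλ = -92.14 − -165.41 = 73.27°.
Δφ = -38.21 − 64.50 = -102.71°.
a = sin²(Δφ/2) + cos φ₁ · cos φ₂ · sin²(Δλ/2) = 0.730457.
c = 2·atan2(√a, √(1−a)) = 2.04982 rad → d = 6371·c ≈ 13059.41 km.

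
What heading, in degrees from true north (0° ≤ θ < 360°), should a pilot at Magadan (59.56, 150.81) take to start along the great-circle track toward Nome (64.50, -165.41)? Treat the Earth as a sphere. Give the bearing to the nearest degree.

Δλ = -165.41 − 150.81 = -316.22°; wrapped into (−180°, 180°]: 43.78°.
θ = atan2( sin Δλ · cos φ₂ , cos φ₁ · sin φ₂ − sin φ₁ · cos φ₂ · cos Δλ )
  = atan2(0.29787, 0.18930) = 57.564° → normalised to [0°, 360°): 57.564°.

58°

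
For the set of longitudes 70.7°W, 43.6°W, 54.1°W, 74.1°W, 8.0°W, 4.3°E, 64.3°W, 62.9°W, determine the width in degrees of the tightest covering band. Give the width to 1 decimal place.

Sort the longitudes: -74.1°, -70.7°, -64.3°, -62.9°, -54.1°, -43.6°, -8.0°, +4.3°.
Eastward gaps between consecutive values (wrapping around): 3.4°, 6.4°, 1.4°, 8.8°, 10.5°, 35.6°, 12.3°, 281.6°.
Largest gap = 281.6° ⇒ minimal covering band is its complement: 360° − 281.6° = 78.4°.
Band runs from -74.1° eastward to +4.3°.

78.4°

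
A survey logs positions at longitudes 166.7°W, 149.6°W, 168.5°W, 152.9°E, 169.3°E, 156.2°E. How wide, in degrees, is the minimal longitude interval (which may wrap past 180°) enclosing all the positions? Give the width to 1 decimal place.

57.5°

Sort the longitudes: -168.5°, -166.7°, -149.6°, +152.9°, +156.2°, +169.3°.
Eastward gaps between consecutive values (wrapping around): 1.8°, 17.1°, 302.5°, 3.3°, 13.1°, 22.2°.
Largest gap = 302.5° ⇒ minimal covering band is its complement: 360° − 302.5° = 57.5°.
Band runs from +152.9° eastward to -149.6°, crossing the antimeridian.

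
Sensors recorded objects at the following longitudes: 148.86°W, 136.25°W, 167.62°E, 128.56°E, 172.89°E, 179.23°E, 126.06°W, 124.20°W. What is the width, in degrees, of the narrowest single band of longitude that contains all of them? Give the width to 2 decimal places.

Sort the longitudes: -148.86°, -136.25°, -126.06°, -124.20°, +128.56°, +167.62°, +172.89°, +179.23°.
Eastward gaps between consecutive values (wrapping around): 12.61°, 10.19°, 1.86°, 252.76°, 39.06°, 5.27°, 6.34°, 31.91°.
Largest gap = 252.76° ⇒ minimal covering band is its complement: 360° − 252.76° = 107.24°.
Band runs from +128.56° eastward to -124.20°, crossing the antimeridian.

107.24°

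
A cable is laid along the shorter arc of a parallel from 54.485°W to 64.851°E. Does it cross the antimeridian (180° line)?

No

Signed shortest Δλ = ((64.851 − -54.485 + 180) mod 360) − 180 = 119.336°.
Going east by 119.336° from -54.485° reaches +64.851° without touching 180°.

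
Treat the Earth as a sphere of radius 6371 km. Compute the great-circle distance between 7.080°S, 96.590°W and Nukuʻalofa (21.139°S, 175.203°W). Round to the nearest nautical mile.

4615 nmi

Δλ = -175.203 − -96.590 = -78.613°.
Δφ = -21.139 − -7.080 = -14.059°.
a = sin²(Δφ/2) + cos φ₁ · cos φ₂ · sin²(Δλ/2) = 0.386403.
c = 2·atan2(√a, √(1−a)) = 1.34160 rad → d = 6371·c ≈ 8547.33 km ≈ 4615.19 nmi.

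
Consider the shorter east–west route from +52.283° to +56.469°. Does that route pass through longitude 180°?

No

Signed shortest Δλ = ((56.469 − 52.283 + 180) mod 360) − 180 = 4.186°.
Going east by 4.186° from +52.283° reaches +56.469° without touching 180°.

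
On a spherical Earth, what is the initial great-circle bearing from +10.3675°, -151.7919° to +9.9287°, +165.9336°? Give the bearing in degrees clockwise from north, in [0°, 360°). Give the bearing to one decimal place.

273.3°

Δλ = 165.9336 − -151.7919 = 317.7255°; wrapped into (−180°, 180°]: -42.2745°.
θ = atan2( sin Δλ · cos φ₂ , cos φ₁ · sin φ₂ − sin φ₁ · cos φ₂ · cos Δλ )
  = atan2(-0.66261, 0.03844) = -86.680° → normalised to [0°, 360°): 273.320°.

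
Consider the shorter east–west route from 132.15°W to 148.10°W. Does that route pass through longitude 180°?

No

Signed shortest Δλ = ((-148.10 − -132.15 + 180) mod 360) − 180 = -15.95°.
Going west by 15.95° from -132.15° reaches -148.10° without touching 180°.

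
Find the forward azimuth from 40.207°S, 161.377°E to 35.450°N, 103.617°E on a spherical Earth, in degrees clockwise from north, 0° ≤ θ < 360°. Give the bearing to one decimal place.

Δλ = 103.617 − 161.377 = -57.760°.
θ = atan2( sin Δλ · cos φ₂ , cos φ₁ · sin φ₂ − sin φ₁ · cos φ₂ · cos Δλ )
  = atan2(-0.68902, 0.72349) = -43.602° → normalised to [0°, 360°): 316.398°.

316.4°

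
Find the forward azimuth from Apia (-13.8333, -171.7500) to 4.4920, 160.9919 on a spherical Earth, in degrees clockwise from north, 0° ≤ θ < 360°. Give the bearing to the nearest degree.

302°

Δλ = 160.9919 − -171.7500 = 332.7419°; wrapped into (−180°, 180°]: -27.2581°.
θ = atan2( sin Δλ · cos φ₂ , cos φ₁ · sin φ₂ − sin φ₁ · cos φ₂ · cos Δλ )
  = atan2(-0.45659, 0.28794) = -57.763° → normalised to [0°, 360°): 302.237°.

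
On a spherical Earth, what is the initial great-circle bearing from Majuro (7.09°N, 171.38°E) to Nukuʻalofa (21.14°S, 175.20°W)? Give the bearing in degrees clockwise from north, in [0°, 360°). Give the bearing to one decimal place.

Δλ = -175.20 − 171.38 = -346.58°; wrapped into (−180°, 180°]: 13.42°.
θ = atan2( sin Δλ · cos φ₂ , cos φ₁ · sin φ₂ − sin φ₁ · cos φ₂ · cos Δλ )
  = atan2(0.21647, -0.46987) = 155.264° → normalised to [0°, 360°): 155.264°.

155.3°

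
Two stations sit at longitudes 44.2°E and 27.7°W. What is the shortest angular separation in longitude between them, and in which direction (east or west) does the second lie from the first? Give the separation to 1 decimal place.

Raw difference: -27.7 − 44.2 = -71.9°.
Normalise into (−180°, 180°]: -71.9° stays -71.9°.
Negative ⇒ the second point lies to the west; separation 71.9°.

71.9° west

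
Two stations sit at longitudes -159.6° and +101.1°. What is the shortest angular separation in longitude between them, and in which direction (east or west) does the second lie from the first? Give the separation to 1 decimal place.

Raw difference: 101.1 − -159.6 = 260.7°.
Normalise into (−180°, 180°]: 260.7° − 360° = -99.3°.
Negative ⇒ the second point lies to the west; separation 99.3°.

99.3° west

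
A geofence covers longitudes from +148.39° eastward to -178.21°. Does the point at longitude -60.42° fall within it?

Band width going east from +148.39° to -178.21°: ((-178.21 − 148.39) mod 360) = 33.40°.
Offset of -60.42° east of the west edge: ((-60.42 − 148.39) mod 360) = 151.19°.
151.19° > 33.40° ⇒ outside.

No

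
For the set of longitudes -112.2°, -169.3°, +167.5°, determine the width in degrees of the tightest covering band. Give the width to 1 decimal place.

80.3°

Sort the longitudes: -169.3°, -112.2°, +167.5°.
Eastward gaps between consecutive values (wrapping around): 57.1°, 279.7°, 23.2°.
Largest gap = 279.7° ⇒ minimal covering band is its complement: 360° − 279.7° = 80.3°.
Band runs from +167.5° eastward to -112.2°, crossing the antimeridian.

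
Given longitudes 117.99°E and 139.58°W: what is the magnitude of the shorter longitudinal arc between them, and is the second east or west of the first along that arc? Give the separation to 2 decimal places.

Raw difference: -139.58 − 117.99 = -257.57°.
Normalise into (−180°, 180°]: -257.57° + 360° = 102.43°.
Positive ⇒ the second point lies to the east; separation 102.43°.

102.43° east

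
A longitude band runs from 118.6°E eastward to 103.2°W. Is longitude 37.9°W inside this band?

Band width going east from +118.6° to -103.2°: ((-103.2 − 118.6) mod 360) = 138.2°.
Offset of -37.9° east of the west edge: ((-37.9 − 118.6) mod 360) = 203.5°.
203.5° > 138.2° ⇒ outside.

No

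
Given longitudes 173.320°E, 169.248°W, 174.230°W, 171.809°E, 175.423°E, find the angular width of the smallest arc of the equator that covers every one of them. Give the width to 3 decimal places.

18.943°

Sort the longitudes: -174.230°, -169.248°, +171.809°, +173.320°, +175.423°.
Eastward gaps between consecutive values (wrapping around): 4.982°, 341.057°, 1.511°, 2.103°, 10.347°.
Largest gap = 341.057° ⇒ minimal covering band is its complement: 360° − 341.057° = 18.943°.
Band runs from +171.809° eastward to -169.248°, crossing the antimeridian.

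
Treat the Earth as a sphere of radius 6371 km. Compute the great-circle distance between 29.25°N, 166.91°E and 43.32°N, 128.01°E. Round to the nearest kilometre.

Δλ = 128.01 − 166.91 = -38.90°.
Δφ = 43.32 − 29.25 = 14.07°.
a = sin²(Δφ/2) + cos φ₁ · cos φ₂ · sin²(Δλ/2) = 0.085383.
c = 2·atan2(√a, √(1−a)) = 0.59306 rad → d = 6371·c ≈ 3778.38 km.

3778 km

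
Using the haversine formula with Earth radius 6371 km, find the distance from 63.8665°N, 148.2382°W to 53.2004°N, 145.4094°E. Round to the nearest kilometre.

3830 km

Δλ = 145.4094 − -148.2382 = 293.6476°; wrapped into (−180°, 180°]: -66.3524°.
Δφ = 53.2004 − 63.8665 = -10.6661°.
a = sin²(Δφ/2) + cos φ₁ · cos φ₂ · sin²(Δλ/2) = 0.087646.
c = 2·atan2(√a, √(1−a)) = 0.60111 rad → d = 6371·c ≈ 3829.68 km.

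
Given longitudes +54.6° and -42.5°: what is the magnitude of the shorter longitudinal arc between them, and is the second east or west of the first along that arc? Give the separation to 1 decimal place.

Raw difference: -42.5 − 54.6 = -97.1°.
Normalise into (−180°, 180°]: -97.1° stays -97.1°.
Negative ⇒ the second point lies to the west; separation 97.1°.

97.1° west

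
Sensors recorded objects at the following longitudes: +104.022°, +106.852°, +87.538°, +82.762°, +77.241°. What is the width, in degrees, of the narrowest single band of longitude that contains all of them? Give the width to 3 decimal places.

Sort the longitudes: +77.241°, +82.762°, +87.538°, +104.022°, +106.852°.
Eastward gaps between consecutive values (wrapping around): 5.521°, 4.776°, 16.484°, 2.830°, 330.389°.
Largest gap = 330.389° ⇒ minimal covering band is its complement: 360° − 330.389° = 29.611°.
Band runs from +77.241° eastward to +106.852°.

29.611°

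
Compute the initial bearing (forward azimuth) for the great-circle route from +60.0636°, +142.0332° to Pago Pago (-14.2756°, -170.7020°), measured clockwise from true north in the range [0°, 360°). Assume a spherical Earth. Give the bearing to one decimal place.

134.2°

Δλ = -170.7020 − 142.0332 = -312.7352°; wrapped into (−180°, 180°]: 47.2648°.
θ = atan2( sin Δλ · cos φ₂ , cos φ₁ · sin φ₂ − sin φ₁ · cos φ₂ · cos Δλ )
  = atan2(0.71182, -0.69297) = 134.231° → normalised to [0°, 360°): 134.231°.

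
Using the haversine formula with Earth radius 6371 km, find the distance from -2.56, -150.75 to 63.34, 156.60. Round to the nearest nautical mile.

4598 nmi

Δλ = 156.60 − -150.75 = 307.35°; wrapped into (−180°, 180°]: -52.65°.
Δφ = 63.34 − -2.56 = 65.90°.
a = sin²(Δφ/2) + cos φ₁ · cos φ₂ · sin²(Δλ/2) = 0.383987.
c = 2·atan2(√a, √(1−a)) = 1.33664 rad → d = 6371·c ≈ 8515.70 km ≈ 4598.11 nmi.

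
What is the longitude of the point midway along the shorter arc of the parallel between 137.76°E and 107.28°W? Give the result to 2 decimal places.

164.76°W

Signed shortest Δλ from +137.76° to -107.28° is +114.96°.
Midpoint longitude = +137.76° + (+114.96°)/2 = +137.76° + 57.48° = +195.24°.
Normalise into (−180°, 180°]: -164.76°.
(The naïve average (+137.76 + -107.28)/2 = 15.24° is on the wrong side of the globe.)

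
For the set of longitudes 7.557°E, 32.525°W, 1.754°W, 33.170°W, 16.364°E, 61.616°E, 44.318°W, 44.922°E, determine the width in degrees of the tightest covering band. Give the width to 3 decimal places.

105.934°

Sort the longitudes: -44.318°, -33.170°, -32.525°, -1.754°, +7.557°, +16.364°, +44.922°, +61.616°.
Eastward gaps between consecutive values (wrapping around): 11.148°, 0.645°, 30.771°, 9.311°, 8.807°, 28.558°, 16.694°, 254.066°.
Largest gap = 254.066° ⇒ minimal covering band is its complement: 360° − 254.066° = 105.934°.
Band runs from -44.318° eastward to +61.616°.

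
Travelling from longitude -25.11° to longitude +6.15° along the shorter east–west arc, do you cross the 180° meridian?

No

Signed shortest Δλ = ((6.15 − -25.11 + 180) mod 360) − 180 = 31.26°.
Going east by 31.26° from -25.11° reaches +6.15° without touching 180°.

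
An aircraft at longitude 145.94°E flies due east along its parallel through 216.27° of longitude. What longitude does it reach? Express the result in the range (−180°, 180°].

Start at +145.94°; shift +216.27° → +362.21°.
+362.21° lies outside (−180°, 180°]; subtract 360° → +2.21°.

2.21°E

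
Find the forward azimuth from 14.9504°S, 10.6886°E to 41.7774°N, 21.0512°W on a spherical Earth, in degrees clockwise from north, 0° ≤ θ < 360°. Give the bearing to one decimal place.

Δλ = -21.0512 − 10.6886 = -31.7398°.
θ = atan2( sin Δλ · cos φ₂ , cos φ₁ · sin φ₂ − sin φ₁ · cos φ₂ · cos Δλ )
  = atan2(-0.39231, 0.80730) = -25.917° → normalised to [0°, 360°): 334.083°.

334.1°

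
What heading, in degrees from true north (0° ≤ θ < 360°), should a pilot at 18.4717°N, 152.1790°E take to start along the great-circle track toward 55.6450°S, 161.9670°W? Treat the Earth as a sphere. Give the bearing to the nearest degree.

156°

Δλ = -161.9670 − 152.1790 = -314.1460°; wrapped into (−180°, 180°]: 45.8540°.
θ = atan2( sin Δλ · cos φ₂ , cos φ₁ · sin φ₂ − sin φ₁ · cos φ₂ · cos Δλ )
  = atan2(0.40494, -0.90755) = 155.954° → normalised to [0°, 360°): 155.954°.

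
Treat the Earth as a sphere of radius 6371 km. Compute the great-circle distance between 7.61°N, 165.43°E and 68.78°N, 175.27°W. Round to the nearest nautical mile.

3751 nmi

Δλ = -175.27 − 165.43 = -340.70°; wrapped into (−180°, 180°]: 19.30°.
Δφ = 68.78 − 7.61 = 61.17°.
a = sin²(Δφ/2) + cos φ₁ · cos φ₂ · sin²(Δλ/2) = 0.268975.
c = 2·atan2(√a, √(1−a)) = 1.09049 rad → d = 6371·c ≈ 6947.52 km ≈ 3751.36 nmi.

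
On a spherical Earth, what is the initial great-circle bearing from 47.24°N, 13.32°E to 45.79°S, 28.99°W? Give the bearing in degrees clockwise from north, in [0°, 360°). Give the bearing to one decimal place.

Δλ = -28.99 − 13.32 = -42.31°.
θ = atan2( sin Δλ · cos φ₂ , cos φ₁ · sin φ₂ − sin φ₁ · cos φ₂ · cos Δλ )
  = atan2(-0.46938, -0.86525) = -151.521° → normalised to [0°, 360°): 208.479°.

208.5°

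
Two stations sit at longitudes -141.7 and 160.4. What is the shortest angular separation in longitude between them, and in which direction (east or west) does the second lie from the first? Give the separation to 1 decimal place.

Raw difference: 160.4 − -141.7 = 302.1°.
Normalise into (−180°, 180°]: 302.1° − 360° = -57.9°.
Negative ⇒ the second point lies to the west; separation 57.9°.

57.9° west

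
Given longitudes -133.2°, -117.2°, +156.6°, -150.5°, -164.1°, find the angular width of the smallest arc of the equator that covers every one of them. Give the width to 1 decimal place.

Sort the longitudes: -164.1°, -150.5°, -133.2°, -117.2°, +156.6°.
Eastward gaps between consecutive values (wrapping around): 13.6°, 17.3°, 16.0°, 273.8°, 39.3°.
Largest gap = 273.8° ⇒ minimal covering band is its complement: 360° − 273.8° = 86.2°.
Band runs from +156.6° eastward to -117.2°, crossing the antimeridian.

86.2°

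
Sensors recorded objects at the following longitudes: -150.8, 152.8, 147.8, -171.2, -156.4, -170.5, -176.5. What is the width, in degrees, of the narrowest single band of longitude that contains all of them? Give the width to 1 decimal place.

61.4°

Sort the longitudes: -176.5°, -171.2°, -170.5°, -156.4°, -150.8°, +147.8°, +152.8°.
Eastward gaps between consecutive values (wrapping around): 5.3°, 0.7°, 14.1°, 5.6°, 298.6°, 5.0°, 30.7°.
Largest gap = 298.6° ⇒ minimal covering band is its complement: 360° − 298.6° = 61.4°.
Band runs from +147.8° eastward to -150.8°, crossing the antimeridian.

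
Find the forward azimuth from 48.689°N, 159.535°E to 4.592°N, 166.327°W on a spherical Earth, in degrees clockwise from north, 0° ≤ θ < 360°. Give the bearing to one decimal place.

Δλ = -166.327 − 159.535 = -325.862°; wrapped into (−180°, 180°]: 34.138°.
θ = atan2( sin Δλ · cos φ₂ , cos φ₁ · sin φ₂ − sin φ₁ · cos φ₂ · cos Δλ )
  = atan2(0.55939, -0.56686) = 135.380° → normalised to [0°, 360°): 135.380°.

135.4°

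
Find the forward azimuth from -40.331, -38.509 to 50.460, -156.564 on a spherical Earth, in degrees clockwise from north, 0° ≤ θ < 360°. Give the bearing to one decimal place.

Δλ = -156.564 − -38.509 = -118.055°.
θ = atan2( sin Δλ · cos φ₂ , cos φ₁ · sin φ₂ − sin φ₁ · cos φ₂ · cos Δλ )
  = atan2(-0.56181, 0.39410) = -54.951° → normalised to [0°, 360°): 305.049°.

305.0°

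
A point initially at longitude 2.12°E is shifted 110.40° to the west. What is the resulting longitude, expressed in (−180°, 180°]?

Start at +2.12°; shift −110.40° → -108.28°.
-108.28° already lies in (−180°, 180°].

108.28°W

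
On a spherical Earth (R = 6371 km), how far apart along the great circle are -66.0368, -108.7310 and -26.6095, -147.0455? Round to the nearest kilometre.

Δλ = -147.0455 − -108.7310 = -38.3145°.
Δφ = -26.6095 − -66.0368 = 39.4273°.
a = sin²(Δφ/2) + cos φ₁ · cos φ₂ · sin²(Δλ/2) = 0.152890.
c = 2·atan2(√a, √(1−a)) = 0.80346 rad → d = 6371·c ≈ 5118.85 km.

5119 km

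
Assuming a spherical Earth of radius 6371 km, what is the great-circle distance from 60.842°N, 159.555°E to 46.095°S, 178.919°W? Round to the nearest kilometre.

12048 km

Δλ = -178.919 − 159.555 = -338.474°; wrapped into (−180°, 180°]: 21.526°.
Δφ = -46.095 − 60.842 = -106.937°.
a = sin²(Δφ/2) + cos φ₁ · cos φ₂ · sin²(Δλ/2) = 0.657443.
c = 2·atan2(√a, √(1−a)) = 1.89113 rad → d = 6371·c ≈ 12048.41 km.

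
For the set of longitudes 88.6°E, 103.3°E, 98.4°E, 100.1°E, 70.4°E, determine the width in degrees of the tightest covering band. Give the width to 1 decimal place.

32.9°

Sort the longitudes: +70.4°, +88.6°, +98.4°, +100.1°, +103.3°.
Eastward gaps between consecutive values (wrapping around): 18.2°, 9.8°, 1.7°, 3.2°, 327.1°.
Largest gap = 327.1° ⇒ minimal covering band is its complement: 360° − 327.1° = 32.9°.
Band runs from +70.4° eastward to +103.3°.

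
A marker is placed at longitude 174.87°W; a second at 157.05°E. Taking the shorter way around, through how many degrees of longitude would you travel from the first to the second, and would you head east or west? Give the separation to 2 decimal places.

28.08° west

Raw difference: 157.05 − -174.87 = 331.92°.
Normalise into (−180°, 180°]: 331.92° − 360° = -28.08°.
Negative ⇒ the second point lies to the west; separation 28.08°.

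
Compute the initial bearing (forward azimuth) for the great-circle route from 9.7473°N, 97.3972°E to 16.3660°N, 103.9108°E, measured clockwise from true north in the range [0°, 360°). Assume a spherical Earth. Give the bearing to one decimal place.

Δλ = 103.9108 − 97.3972 = 6.5136°.
θ = atan2( sin Δλ · cos φ₂ , cos φ₁ · sin φ₂ − sin φ₁ · cos φ₂ · cos Δλ )
  = atan2(0.10884, 0.11631) = 43.100° → normalised to [0°, 360°): 43.100°.

43.1°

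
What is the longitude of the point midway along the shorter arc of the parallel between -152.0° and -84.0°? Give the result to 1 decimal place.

-118.0°

Signed shortest Δλ from -152.0° to -84.0° is +68.0°.
Midpoint longitude = -152.0° + (+68.0°)/2 = -152.0° + 34.0° = -118.0°.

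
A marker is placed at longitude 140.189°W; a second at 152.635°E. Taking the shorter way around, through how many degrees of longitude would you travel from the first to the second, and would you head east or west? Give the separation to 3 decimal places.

Raw difference: 152.635 − -140.189 = 292.824°.
Normalise into (−180°, 180°]: 292.824° − 360° = -67.176°.
Negative ⇒ the second point lies to the west; separation 67.176°.

67.176° west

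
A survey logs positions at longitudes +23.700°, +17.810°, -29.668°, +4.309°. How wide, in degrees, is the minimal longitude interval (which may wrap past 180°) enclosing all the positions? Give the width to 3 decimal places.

Sort the longitudes: -29.668°, +4.309°, +17.810°, +23.700°.
Eastward gaps between consecutive values (wrapping around): 33.977°, 13.501°, 5.890°, 306.632°.
Largest gap = 306.632° ⇒ minimal covering band is its complement: 360° − 306.632° = 53.368°.
Band runs from -29.668° eastward to +23.700°.

53.368°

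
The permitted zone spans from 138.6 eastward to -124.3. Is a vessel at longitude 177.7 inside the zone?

Band width going east from +138.6° to -124.3°: ((-124.3 − 138.6) mod 360) = 97.1°.
Offset of +177.7° east of the west edge: ((177.7 − 138.6) mod 360) = 39.1°.
39.1° ≤ 97.1° ⇒ inside.

Yes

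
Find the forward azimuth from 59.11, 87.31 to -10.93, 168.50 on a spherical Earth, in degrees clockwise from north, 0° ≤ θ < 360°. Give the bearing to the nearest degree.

Δλ = 168.50 − 87.31 = 81.19°.
θ = atan2( sin Δλ · cos φ₂ , cos φ₁ · sin φ₂ − sin φ₁ · cos φ₂ · cos Δλ )
  = atan2(0.97028, -0.22639) = 103.134° → normalised to [0°, 360°): 103.134°.

103°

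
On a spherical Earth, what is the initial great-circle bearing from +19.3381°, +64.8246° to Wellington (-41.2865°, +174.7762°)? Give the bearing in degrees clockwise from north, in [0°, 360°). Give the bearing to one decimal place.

Δλ = 174.7762 − 64.8246 = 109.9516°.
θ = atan2( sin Δλ · cos φ₂ , cos φ₁ · sin φ₂ − sin φ₁ · cos φ₂ · cos Δλ )
  = atan2(0.70632, -0.53769) = 127.280° → normalised to [0°, 360°): 127.280°.

127.3°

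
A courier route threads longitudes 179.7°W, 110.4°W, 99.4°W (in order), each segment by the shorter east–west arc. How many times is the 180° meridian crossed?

Leg 1: -179.7° → -110.4°, shortest Δλ = 69.3° (east) — does not cross 180°.
Leg 2: -110.4° → -99.4°, shortest Δλ = 11.0° (east) — does not cross 180°.
Total crossings: 0.

0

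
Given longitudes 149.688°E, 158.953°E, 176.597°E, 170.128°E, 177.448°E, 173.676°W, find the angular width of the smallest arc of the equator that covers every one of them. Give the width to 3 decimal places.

Sort the longitudes: -173.676°, +149.688°, +158.953°, +170.128°, +176.597°, +177.448°.
Eastward gaps between consecutive values (wrapping around): 323.364°, 9.265°, 11.175°, 6.469°, 0.851°, 8.876°.
Largest gap = 323.364° ⇒ minimal covering band is its complement: 360° − 323.364° = 36.636°.
Band runs from +149.688° eastward to -173.676°, crossing the antimeridian.

36.636°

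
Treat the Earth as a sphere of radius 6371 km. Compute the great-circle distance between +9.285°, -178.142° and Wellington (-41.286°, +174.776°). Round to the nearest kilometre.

5670 km

Δλ = 174.776 − -178.142 = 352.918°; wrapped into (−180°, 180°]: -7.082°.
Δφ = -41.286 − 9.285 = -50.571°.
a = sin²(Δφ/2) + cos φ₁ · cos φ₂ · sin²(Δλ/2) = 0.185268.
c = 2·atan2(√a, √(1−a)) = 0.88993 rad → d = 6371·c ≈ 5669.77 km.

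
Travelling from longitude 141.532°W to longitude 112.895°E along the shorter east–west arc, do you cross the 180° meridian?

Naïve |112.895 − -141.532| = 254.427° > 180°, so the shorter arc goes the other way round — across 180°.
Signed shortest Δλ = ((112.895 − -141.532 + 180) mod 360) − 180 = -105.573°.
Going west by 105.573° from -141.532° passes through 180° before reaching +112.895°.

Yes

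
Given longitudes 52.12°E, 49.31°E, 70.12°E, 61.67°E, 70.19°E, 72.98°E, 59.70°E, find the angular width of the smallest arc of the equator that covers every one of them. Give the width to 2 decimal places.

23.67°

Sort the longitudes: +49.31°, +52.12°, +59.70°, +61.67°, +70.12°, +70.19°, +72.98°.
Eastward gaps between consecutive values (wrapping around): 2.81°, 7.58°, 1.97°, 8.45°, 0.07°, 2.79°, 336.33°.
Largest gap = 336.33° ⇒ minimal covering band is its complement: 360° − 336.33° = 23.67°.
Band runs from +49.31° eastward to +72.98°.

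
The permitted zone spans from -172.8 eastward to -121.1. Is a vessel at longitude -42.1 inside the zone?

Band width going east from -172.8° to -121.1°: ((-121.1 − -172.8) mod 360) = 51.7°.
Offset of -42.1° east of the west edge: ((-42.1 − -172.8) mod 360) = 130.7°.
130.7° > 51.7° ⇒ outside.

No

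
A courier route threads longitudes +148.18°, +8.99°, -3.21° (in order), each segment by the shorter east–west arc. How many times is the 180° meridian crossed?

0

Leg 1: +148.18° → +8.99°, shortest Δλ = -139.19° (west) — does not cross 180°.
Leg 2: +8.99° → -3.21°, shortest Δλ = -12.2° (west) — does not cross 180°.
Total crossings: 0.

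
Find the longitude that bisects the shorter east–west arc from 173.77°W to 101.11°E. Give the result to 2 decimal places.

143.67°E

Signed shortest Δλ from -173.77° to +101.11° is -85.12°.
Midpoint longitude = -173.77° + (-85.12°)/2 = -173.77° − 42.56° = -216.33°.
Normalise into (−180°, 180°]: +143.67°.
(The naïve average (-173.77 + +101.11)/2 = -36.33° is on the wrong side of the globe.)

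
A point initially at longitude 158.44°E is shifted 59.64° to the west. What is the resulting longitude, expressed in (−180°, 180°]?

Start at +158.44°; shift −59.64° → +98.80°.
+98.80° already lies in (−180°, 180°].

98.80°E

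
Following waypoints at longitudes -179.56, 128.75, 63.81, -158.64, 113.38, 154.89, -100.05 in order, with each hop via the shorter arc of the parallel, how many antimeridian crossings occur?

4

Leg 1: -179.56° → +128.75°, shortest Δλ = -51.69° (west) — crosses 180°.
Leg 2: +128.75° → +63.81°, shortest Δλ = -64.94° (west) — does not cross 180°.
Leg 3: +63.81° → -158.64°, shortest Δλ = 137.55° (east) — crosses 180°.
Leg 4: -158.64° → +113.38°, shortest Δλ = -87.98° (west) — crosses 180°.
Leg 5: +113.38° → +154.89°, shortest Δλ = 41.51° (east) — does not cross 180°.
Leg 6: +154.89° → -100.05°, shortest Δλ = 105.06° (east) — crosses 180°.
Total crossings: 4.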